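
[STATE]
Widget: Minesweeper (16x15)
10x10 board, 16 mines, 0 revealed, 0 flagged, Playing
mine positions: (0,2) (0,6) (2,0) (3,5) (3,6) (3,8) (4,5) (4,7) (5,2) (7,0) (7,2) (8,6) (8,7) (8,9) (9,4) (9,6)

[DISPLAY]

■■■■■■■■■■      
■■■■■■■■■■      
■■■■■■■■■■      
■■■■■■■■■■      
■■■■■■■■■■      
■■■■■■■■■■      
■■■■■■■■■■      
■■■■■■■■■■      
■■■■■■■■■■      
■■■■■■■■■■      
                
                
                
                
                


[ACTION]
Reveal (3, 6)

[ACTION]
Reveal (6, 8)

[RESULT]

■■✹■■■✹■■■      
■■■■■■■■■■      
✹■■■■■■■■■      
■■■■■✹✹■✹■      
■■■■■✹■✹■■      
■■✹■■■■■■■      
■■■■■■■■■■      
✹■✹■■■■■■■      
■■■■■■✹✹■✹      
■■■■✹■✹■■■      
                
                
                
                
                


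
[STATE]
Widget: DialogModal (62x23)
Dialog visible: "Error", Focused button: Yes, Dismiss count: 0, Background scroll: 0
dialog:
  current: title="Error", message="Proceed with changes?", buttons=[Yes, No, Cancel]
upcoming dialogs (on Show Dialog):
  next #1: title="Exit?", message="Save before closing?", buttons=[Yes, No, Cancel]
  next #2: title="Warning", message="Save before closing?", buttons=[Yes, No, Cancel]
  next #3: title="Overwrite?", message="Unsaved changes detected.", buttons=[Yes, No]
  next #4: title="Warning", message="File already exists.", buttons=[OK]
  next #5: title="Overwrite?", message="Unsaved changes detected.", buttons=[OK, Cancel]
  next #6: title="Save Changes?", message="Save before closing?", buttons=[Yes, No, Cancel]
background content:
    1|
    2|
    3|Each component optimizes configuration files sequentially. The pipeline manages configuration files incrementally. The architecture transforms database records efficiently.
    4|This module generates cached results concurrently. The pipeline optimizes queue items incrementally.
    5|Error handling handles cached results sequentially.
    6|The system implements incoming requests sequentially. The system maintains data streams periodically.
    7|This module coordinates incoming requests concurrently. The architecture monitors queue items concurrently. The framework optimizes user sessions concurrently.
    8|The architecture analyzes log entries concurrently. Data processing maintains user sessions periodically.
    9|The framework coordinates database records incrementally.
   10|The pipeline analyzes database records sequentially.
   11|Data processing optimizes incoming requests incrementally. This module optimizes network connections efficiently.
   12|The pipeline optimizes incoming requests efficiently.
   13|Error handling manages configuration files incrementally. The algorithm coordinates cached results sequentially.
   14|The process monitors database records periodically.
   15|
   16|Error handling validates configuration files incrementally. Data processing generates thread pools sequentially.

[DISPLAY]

                                                              
                                                              
Each component optimizes configuration files sequentially. The
This module generates cached results concurrently. The pipelin
Error handling handles cached results sequentially.           
The system implements incoming requests sequentially. The syst
This module coordinates incoming requests concurrently. The ar
The architecture analyzes log entries concurrently. Data proce
The framework coordinates database records incrementally.     
The pipeline analy┌───────────────────────┐entially.          
Data processing op│         Error         │ incrementally. Thi
The pipeline optim│ Proceed with changes? │ficiently.         
Error handling man│  [Yes]  No   Cancel   │incrementally. The 
The process monito└───────────────────────┘dically.           
                                                              
Error handling validates configuration files incrementally. Da
                                                              
                                                              
                                                              
                                                              
                                                              
                                                              
                                                              


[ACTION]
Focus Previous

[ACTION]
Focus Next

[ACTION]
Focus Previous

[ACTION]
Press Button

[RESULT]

                                                              
                                                              
Each component optimizes configuration files sequentially. The
This module generates cached results concurrently. The pipelin
Error handling handles cached results sequentially.           
The system implements incoming requests sequentially. The syst
This module coordinates incoming requests concurrently. The ar
The architecture analyzes log entries concurrently. Data proce
The framework coordinates database records incrementally.     
The pipeline analyzes database records sequentially.          
Data processing optimizes incoming requests incrementally. Thi
The pipeline optimizes incoming requests efficiently.         
Error handling manages configuration files incrementally. The 
The process monitors database records periodically.           
                                                              
Error handling validates configuration files incrementally. Da
                                                              
                                                              
                                                              
                                                              
                                                              
                                                              
                                                              


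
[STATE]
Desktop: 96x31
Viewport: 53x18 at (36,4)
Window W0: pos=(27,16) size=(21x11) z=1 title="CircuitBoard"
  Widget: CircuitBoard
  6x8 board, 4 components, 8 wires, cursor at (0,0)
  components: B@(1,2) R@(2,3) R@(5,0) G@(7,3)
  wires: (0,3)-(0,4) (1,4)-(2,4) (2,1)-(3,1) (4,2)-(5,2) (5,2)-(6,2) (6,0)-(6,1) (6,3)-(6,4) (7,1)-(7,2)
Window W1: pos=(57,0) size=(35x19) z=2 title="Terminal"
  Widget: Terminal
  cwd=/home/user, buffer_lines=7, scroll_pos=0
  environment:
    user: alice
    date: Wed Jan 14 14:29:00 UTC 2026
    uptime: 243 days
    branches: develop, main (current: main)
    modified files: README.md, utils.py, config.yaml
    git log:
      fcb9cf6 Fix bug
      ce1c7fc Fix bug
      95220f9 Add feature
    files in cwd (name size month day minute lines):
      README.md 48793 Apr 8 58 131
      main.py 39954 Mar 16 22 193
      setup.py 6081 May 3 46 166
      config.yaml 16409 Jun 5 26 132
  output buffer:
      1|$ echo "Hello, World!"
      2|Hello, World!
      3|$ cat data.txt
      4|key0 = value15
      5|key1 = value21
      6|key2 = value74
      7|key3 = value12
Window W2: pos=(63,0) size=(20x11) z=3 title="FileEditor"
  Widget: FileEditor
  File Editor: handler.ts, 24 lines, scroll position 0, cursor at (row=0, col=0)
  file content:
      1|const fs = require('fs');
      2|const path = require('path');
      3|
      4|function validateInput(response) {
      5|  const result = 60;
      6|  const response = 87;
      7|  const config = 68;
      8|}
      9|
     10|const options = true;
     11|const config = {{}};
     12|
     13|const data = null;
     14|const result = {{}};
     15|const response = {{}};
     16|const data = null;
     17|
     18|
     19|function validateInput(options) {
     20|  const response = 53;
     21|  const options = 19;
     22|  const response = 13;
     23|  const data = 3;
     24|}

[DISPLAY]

                     ┃Hello┃const path = requ█┃      
                     ┃$ cat┃                 ░┃      
                     ┃key0 ┃function validate░┃      
                     ┃key1 ┃  const result = ░┃      
                     ┃key2 ┃  const response ░┃      
                     ┃key3 ┃  const config = ▼┃      
                     ┃$ █  ┗━━━━━━━━━━━━━━━━━━┛      
                     ┃                               
                     ┃                               
                     ┃                               
                     ┃                               
                     ┃                               
━━━━━━━━━━━┓         ┃                               
Board      ┃         ┃                               
───────────┨         ┗━━━━━━━━━━━━━━━━━━━━━━━━━━━━━━━
 3 4 5     ┃                                         
        · ─┃                                         
           ┃                                         


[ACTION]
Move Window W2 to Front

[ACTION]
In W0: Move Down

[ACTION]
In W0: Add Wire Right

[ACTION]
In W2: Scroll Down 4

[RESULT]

                     ┃Hello┃  const response ░┃      
                     ┃$ cat┃  const config = █┃      
                     ┃key0 ┃}                ░┃      
                     ┃key1 ┃                 ░┃      
                     ┃key2 ┃const options = t░┃      
                     ┃key3 ┃const config = {{▼┃      
                     ┃$ █  ┗━━━━━━━━━━━━━━━━━━┛      
                     ┃                               
                     ┃                               
                     ┃                               
                     ┃                               
                     ┃                               
━━━━━━━━━━━┓         ┃                               
Board      ┃         ┃                               
───────────┨         ┗━━━━━━━━━━━━━━━━━━━━━━━━━━━━━━━
 3 4 5     ┃                                         
        · ─┃                                         
           ┃                                         


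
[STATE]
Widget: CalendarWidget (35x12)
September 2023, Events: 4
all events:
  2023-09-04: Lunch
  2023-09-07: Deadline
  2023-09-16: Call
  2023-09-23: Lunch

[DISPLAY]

           September 2023          
Mo Tu We Th Fr Sa Su               
             1  2  3               
 4*  5  6  7*  8  9 10             
11 12 13 14 15 16* 17              
18 19 20 21 22 23* 24              
25 26 27 28 29 30                  
                                   
                                   
                                   
                                   
                                   


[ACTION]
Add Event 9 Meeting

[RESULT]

           September 2023          
Mo Tu We Th Fr Sa Su               
             1  2  3               
 4*  5  6  7*  8  9* 10            
11 12 13 14 15 16* 17              
18 19 20 21 22 23* 24              
25 26 27 28 29 30                  
                                   
                                   
                                   
                                   
                                   


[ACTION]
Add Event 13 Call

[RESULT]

           September 2023          
Mo Tu We Th Fr Sa Su               
             1  2  3               
 4*  5  6  7*  8  9* 10            
11 12 13* 14 15 16* 17             
18 19 20 21 22 23* 24              
25 26 27 28 29 30                  
                                   
                                   
                                   
                                   
                                   


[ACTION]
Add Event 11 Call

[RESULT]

           September 2023          
Mo Tu We Th Fr Sa Su               
             1  2  3               
 4*  5  6  7*  8  9* 10            
11* 12 13* 14 15 16* 17            
18 19 20 21 22 23* 24              
25 26 27 28 29 30                  
                                   
                                   
                                   
                                   
                                   


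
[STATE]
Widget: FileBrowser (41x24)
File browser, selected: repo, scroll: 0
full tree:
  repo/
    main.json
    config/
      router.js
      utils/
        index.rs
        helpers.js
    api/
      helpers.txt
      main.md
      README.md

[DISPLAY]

> [-] repo/                              
    main.json                            
    [+] config/                          
    [+] api/                             
                                         
                                         
                                         
                                         
                                         
                                         
                                         
                                         
                                         
                                         
                                         
                                         
                                         
                                         
                                         
                                         
                                         
                                         
                                         
                                         


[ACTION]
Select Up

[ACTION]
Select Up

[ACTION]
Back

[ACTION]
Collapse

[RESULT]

> [+] repo/                              
                                         
                                         
                                         
                                         
                                         
                                         
                                         
                                         
                                         
                                         
                                         
                                         
                                         
                                         
                                         
                                         
                                         
                                         
                                         
                                         
                                         
                                         
                                         


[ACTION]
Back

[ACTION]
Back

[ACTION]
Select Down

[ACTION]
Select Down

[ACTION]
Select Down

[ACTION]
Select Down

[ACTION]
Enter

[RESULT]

> [-] repo/                              
    main.json                            
    [+] config/                          
    [+] api/                             
                                         
                                         
                                         
                                         
                                         
                                         
                                         
                                         
                                         
                                         
                                         
                                         
                                         
                                         
                                         
                                         
                                         
                                         
                                         
                                         


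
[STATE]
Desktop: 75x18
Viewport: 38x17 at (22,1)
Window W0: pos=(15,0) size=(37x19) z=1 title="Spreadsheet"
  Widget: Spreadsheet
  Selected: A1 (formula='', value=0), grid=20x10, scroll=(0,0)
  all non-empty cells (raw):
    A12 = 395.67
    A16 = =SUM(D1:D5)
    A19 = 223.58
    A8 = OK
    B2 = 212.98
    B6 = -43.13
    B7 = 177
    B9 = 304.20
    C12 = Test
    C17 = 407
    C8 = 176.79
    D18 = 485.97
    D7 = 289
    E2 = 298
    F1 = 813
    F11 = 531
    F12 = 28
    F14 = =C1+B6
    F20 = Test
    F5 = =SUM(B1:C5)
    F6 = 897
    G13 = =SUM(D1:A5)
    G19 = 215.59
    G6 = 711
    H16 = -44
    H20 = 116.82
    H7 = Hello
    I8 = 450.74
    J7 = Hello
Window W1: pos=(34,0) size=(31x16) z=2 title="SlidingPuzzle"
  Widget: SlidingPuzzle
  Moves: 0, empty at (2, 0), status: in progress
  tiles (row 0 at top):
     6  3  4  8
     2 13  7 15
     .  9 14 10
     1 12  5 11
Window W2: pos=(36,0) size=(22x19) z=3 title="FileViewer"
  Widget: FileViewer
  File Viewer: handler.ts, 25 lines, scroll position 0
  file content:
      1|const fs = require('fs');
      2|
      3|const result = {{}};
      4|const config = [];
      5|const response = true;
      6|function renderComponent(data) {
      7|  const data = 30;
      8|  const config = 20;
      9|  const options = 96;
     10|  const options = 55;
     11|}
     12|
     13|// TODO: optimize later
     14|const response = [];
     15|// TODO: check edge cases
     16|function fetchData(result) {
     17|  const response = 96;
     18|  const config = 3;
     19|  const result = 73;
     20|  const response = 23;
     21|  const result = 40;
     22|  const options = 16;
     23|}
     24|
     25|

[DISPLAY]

dsheet      ┃ ┃ FileViewer         ┃  
────────────┠─┠────────────────────┨──
            ┃┌┃const fs = require(▲┃  
 A       B  ┃│┃                   █┃  
------------┃├┃const result = {{}}░┃  
   [0]      ┃│┃const config = []; ░┃  
     0  212.┃├┃const response = tr░┃  
     0      ┃│┃function renderComp░┃  
     0      ┃├┃  const data = 30; ░┃  
     0      ┃│┃  const config = 20░┃  
     0  -43.┃└┃  const options = 9░┃  
     0     1┃M┃  const options = 5░┃  
            ┃ ┃}                  ░┃  
     0  304.┃ ┃                   ░┃  
     0      ┗━┃// TODO: optimize l░┃━━
     0       0┃const response = []░┃  
395.67       0┃// TODO: check edge▼┃  


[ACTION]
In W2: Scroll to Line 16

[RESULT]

dsheet      ┃ ┃ FileViewer         ┃  
────────────┠─┠────────────────────┨──
            ┃┌┃}                  ▲┃  
 A       B  ┃│┃                   ░┃  
------------┃├┃// TODO: optimize l░┃  
   [0]      ┃│┃const response = []░┃  
     0  212.┃├┃// TODO: check edge░┃  
     0      ┃│┃function fetchData(░┃  
     0      ┃├┃  const response = ░┃  
     0      ┃│┃  const config = 3;░┃  
     0  -43.┃└┃  const result = 73░┃  
     0     1┃M┃  const response = ░┃  
            ┃ ┃  const result = 40░┃  
     0  304.┃ ┃  const options = 1░┃  
     0      ┗━┃}                  ░┃━━
     0       0┃                   █┃  
395.67       0┃                   ▼┃  


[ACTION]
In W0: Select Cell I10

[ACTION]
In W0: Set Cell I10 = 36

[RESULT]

dsheet      ┃ ┃ FileViewer         ┃  
────────────┠─┠────────────────────┨──
6           ┃┌┃}                  ▲┃  
 A       B  ┃│┃                   ░┃  
------------┃├┃// TODO: optimize l░┃  
     0      ┃│┃const response = []░┃  
     0  212.┃├┃// TODO: check edge░┃  
     0      ┃│┃function fetchData(░┃  
     0      ┃├┃  const response = ░┃  
     0      ┃│┃  const config = 3;░┃  
     0  -43.┃└┃  const result = 73░┃  
     0     1┃M┃  const response = ░┃  
            ┃ ┃  const result = 40░┃  
     0  304.┃ ┃  const options = 1░┃  
     0      ┗━┃}                  ░┃━━
     0       0┃                   █┃  
395.67       0┃                   ▼┃  


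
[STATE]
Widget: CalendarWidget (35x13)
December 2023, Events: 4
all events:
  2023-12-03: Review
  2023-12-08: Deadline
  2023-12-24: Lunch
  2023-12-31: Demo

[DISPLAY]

           December 2023           
Mo Tu We Th Fr Sa Su               
             1  2  3*              
 4  5  6  7  8*  9 10              
11 12 13 14 15 16 17               
18 19 20 21 22 23 24*              
25 26 27 28 29 30 31*              
                                   
                                   
                                   
                                   
                                   
                                   


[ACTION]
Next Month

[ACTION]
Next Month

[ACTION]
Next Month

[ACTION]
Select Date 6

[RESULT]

             March 2024            
Mo Tu We Th Fr Sa Su               
             1  2  3               
 4  5 [ 6]  7  8  9 10             
11 12 13 14 15 16 17               
18 19 20 21 22 23 24               
25 26 27 28 29 30 31               
                                   
                                   
                                   
                                   
                                   
                                   


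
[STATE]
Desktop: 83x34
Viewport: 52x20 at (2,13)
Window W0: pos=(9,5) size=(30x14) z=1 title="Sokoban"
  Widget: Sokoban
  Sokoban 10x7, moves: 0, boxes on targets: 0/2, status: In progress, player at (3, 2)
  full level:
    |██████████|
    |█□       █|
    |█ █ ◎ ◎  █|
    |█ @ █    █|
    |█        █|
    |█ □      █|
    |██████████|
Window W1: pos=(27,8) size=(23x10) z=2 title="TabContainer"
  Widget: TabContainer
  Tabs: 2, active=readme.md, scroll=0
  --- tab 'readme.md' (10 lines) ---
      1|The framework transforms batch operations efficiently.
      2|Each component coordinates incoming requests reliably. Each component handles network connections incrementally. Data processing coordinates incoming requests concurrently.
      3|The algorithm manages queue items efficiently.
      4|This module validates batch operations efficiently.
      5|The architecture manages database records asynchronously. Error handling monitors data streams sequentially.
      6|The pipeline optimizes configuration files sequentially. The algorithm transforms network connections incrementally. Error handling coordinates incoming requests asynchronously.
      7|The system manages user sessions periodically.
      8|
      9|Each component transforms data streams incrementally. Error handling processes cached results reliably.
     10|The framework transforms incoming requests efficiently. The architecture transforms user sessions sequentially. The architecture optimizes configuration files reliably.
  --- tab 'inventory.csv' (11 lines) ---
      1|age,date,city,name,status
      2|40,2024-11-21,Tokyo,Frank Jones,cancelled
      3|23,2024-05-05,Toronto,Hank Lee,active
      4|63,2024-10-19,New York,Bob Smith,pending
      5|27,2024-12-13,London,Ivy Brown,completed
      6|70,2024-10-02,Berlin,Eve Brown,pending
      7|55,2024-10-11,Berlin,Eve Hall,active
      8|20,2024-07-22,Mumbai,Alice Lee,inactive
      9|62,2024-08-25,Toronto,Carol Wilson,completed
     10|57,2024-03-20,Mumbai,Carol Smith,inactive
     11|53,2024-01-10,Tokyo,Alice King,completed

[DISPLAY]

       ┃█ □      █       ┃The framework transfo┃    
       ┃██████████       ┃Each component coordi┃    
       ┃Moves: 0  0/2    ┃The algorithm manages┃    
       ┃                 ┃This module validates┃    
       ┃                 ┗━━━━━━━━━━━━━━━━━━━━━┛    
       ┗━━━━━━━━━━━━━━━━━━━━━━━━━━━━┛               
                                                    
                                                    
                                                    
                                                    
                                                    
                                                    
                                                    
                                                    
                                                    
                                                    
                                                    
                                                    
                                                    
                                                    


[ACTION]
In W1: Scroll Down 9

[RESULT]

       ┃█ □      █       ┃The framework transfo┃    
       ┃██████████       ┃                     ┃    
       ┃Moves: 0  0/2    ┃                     ┃    
       ┃                 ┃                     ┃    
       ┃                 ┗━━━━━━━━━━━━━━━━━━━━━┛    
       ┗━━━━━━━━━━━━━━━━━━━━━━━━━━━━┛               
                                                    
                                                    
                                                    
                                                    
                                                    
                                                    
                                                    
                                                    
                                                    
                                                    
                                                    
                                                    
                                                    
                                                    


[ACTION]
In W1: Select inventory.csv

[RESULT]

       ┃█ □      █       ┃age,date,city,name,st┃    
       ┃██████████       ┃40,2024-11-21,Tokyo,F┃    
       ┃Moves: 0  0/2    ┃23,2024-05-05,Toronto┃    
       ┃                 ┃63,2024-10-19,New Yor┃    
       ┃                 ┗━━━━━━━━━━━━━━━━━━━━━┛    
       ┗━━━━━━━━━━━━━━━━━━━━━━━━━━━━┛               
                                                    
                                                    
                                                    
                                                    
                                                    
                                                    
                                                    
                                                    
                                                    
                                                    
                                                    
                                                    
                                                    
                                                    


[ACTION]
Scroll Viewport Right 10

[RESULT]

□      █       ┃age,date,city,name,st┃              
████████       ┃40,2024-11-21,Tokyo,F┃              
ves: 0  0/2    ┃23,2024-05-05,Toronto┃              
               ┃63,2024-10-19,New Yor┃              
               ┗━━━━━━━━━━━━━━━━━━━━━┛              
━━━━━━━━━━━━━━━━━━━━━━━━━━┛                         
                                                    
                                                    
                                                    
                                                    
                                                    
                                                    
                                                    
                                                    
                                                    
                                                    
                                                    
                                                    
                                                    
                                                    


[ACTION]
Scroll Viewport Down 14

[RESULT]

████████       ┃40,2024-11-21,Tokyo,F┃              
ves: 0  0/2    ┃23,2024-05-05,Toronto┃              
               ┃63,2024-10-19,New Yor┃              
               ┗━━━━━━━━━━━━━━━━━━━━━┛              
━━━━━━━━━━━━━━━━━━━━━━━━━━┛                         
                                                    
                                                    
                                                    
                                                    
                                                    
                                                    
                                                    
                                                    
                                                    
                                                    
                                                    
                                                    
                                                    
                                                    
                                                    


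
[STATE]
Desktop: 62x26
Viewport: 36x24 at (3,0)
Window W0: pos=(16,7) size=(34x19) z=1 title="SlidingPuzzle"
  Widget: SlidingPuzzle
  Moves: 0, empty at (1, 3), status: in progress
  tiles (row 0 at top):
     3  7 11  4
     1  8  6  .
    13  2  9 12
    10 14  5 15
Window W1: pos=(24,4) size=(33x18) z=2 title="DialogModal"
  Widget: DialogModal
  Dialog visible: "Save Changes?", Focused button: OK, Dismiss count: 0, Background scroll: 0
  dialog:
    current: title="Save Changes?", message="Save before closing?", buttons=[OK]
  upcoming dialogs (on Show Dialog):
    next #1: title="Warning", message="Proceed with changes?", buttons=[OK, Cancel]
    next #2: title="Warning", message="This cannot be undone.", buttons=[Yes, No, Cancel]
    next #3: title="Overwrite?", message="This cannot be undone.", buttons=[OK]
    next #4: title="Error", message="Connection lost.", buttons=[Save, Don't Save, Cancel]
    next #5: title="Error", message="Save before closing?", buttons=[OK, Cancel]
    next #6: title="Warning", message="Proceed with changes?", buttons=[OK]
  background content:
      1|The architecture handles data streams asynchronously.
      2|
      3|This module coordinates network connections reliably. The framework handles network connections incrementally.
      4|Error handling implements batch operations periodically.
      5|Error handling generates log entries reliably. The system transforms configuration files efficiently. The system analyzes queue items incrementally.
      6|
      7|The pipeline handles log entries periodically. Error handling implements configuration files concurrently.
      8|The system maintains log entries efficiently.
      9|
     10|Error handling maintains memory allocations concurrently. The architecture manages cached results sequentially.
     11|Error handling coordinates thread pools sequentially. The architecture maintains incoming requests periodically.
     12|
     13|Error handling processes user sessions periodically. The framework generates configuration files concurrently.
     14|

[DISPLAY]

                                    
                                    
                                    
                                    
                     ┏━━━━━━━━━━━━━━
                     ┃ DialogModal  
                     ┠──────────────
             ┏━━━━━━━┃The architectu
             ┃ Slidin┃              
             ┠───────┃This module co
             ┃┌────┬─┃Error handling
             ┃│  3 │ ┃Err┌──────────
             ┃├────┼─┃   │    Save C
             ┃│  1 │ ┃The│ Save befo
             ┃├────┼─┃The│         [
             ┃│ 13 │ ┃   └──────────
             ┃├────┼─┃Error handling
             ┃│ 10 │ ┃Error handling
             ┃└────┴─┃              
             ┃Moves: ┃Error handling
             ┃       ┃              
             ┃       ┗━━━━━━━━━━━━━━
             ┃                      
             ┃                      


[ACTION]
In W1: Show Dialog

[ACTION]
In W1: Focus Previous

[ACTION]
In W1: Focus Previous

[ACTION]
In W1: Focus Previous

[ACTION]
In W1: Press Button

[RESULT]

                                    
                                    
                                    
                                    
                     ┏━━━━━━━━━━━━━━
                     ┃ DialogModal  
                     ┠──────────────
             ┏━━━━━━━┃The architectu
             ┃ Slidin┃              
             ┠───────┃This module co
             ┃┌────┬─┃Error handling
             ┃│  3 │ ┃Error handling
             ┃├────┼─┃              
             ┃│  1 │ ┃The pipeline h
             ┃├────┼─┃The system mai
             ┃│ 13 │ ┃              
             ┃├────┼─┃Error handling
             ┃│ 10 │ ┃Error handling
             ┃└────┴─┃              
             ┃Moves: ┃Error handling
             ┃       ┃              
             ┃       ┗━━━━━━━━━━━━━━
             ┃                      
             ┃                      


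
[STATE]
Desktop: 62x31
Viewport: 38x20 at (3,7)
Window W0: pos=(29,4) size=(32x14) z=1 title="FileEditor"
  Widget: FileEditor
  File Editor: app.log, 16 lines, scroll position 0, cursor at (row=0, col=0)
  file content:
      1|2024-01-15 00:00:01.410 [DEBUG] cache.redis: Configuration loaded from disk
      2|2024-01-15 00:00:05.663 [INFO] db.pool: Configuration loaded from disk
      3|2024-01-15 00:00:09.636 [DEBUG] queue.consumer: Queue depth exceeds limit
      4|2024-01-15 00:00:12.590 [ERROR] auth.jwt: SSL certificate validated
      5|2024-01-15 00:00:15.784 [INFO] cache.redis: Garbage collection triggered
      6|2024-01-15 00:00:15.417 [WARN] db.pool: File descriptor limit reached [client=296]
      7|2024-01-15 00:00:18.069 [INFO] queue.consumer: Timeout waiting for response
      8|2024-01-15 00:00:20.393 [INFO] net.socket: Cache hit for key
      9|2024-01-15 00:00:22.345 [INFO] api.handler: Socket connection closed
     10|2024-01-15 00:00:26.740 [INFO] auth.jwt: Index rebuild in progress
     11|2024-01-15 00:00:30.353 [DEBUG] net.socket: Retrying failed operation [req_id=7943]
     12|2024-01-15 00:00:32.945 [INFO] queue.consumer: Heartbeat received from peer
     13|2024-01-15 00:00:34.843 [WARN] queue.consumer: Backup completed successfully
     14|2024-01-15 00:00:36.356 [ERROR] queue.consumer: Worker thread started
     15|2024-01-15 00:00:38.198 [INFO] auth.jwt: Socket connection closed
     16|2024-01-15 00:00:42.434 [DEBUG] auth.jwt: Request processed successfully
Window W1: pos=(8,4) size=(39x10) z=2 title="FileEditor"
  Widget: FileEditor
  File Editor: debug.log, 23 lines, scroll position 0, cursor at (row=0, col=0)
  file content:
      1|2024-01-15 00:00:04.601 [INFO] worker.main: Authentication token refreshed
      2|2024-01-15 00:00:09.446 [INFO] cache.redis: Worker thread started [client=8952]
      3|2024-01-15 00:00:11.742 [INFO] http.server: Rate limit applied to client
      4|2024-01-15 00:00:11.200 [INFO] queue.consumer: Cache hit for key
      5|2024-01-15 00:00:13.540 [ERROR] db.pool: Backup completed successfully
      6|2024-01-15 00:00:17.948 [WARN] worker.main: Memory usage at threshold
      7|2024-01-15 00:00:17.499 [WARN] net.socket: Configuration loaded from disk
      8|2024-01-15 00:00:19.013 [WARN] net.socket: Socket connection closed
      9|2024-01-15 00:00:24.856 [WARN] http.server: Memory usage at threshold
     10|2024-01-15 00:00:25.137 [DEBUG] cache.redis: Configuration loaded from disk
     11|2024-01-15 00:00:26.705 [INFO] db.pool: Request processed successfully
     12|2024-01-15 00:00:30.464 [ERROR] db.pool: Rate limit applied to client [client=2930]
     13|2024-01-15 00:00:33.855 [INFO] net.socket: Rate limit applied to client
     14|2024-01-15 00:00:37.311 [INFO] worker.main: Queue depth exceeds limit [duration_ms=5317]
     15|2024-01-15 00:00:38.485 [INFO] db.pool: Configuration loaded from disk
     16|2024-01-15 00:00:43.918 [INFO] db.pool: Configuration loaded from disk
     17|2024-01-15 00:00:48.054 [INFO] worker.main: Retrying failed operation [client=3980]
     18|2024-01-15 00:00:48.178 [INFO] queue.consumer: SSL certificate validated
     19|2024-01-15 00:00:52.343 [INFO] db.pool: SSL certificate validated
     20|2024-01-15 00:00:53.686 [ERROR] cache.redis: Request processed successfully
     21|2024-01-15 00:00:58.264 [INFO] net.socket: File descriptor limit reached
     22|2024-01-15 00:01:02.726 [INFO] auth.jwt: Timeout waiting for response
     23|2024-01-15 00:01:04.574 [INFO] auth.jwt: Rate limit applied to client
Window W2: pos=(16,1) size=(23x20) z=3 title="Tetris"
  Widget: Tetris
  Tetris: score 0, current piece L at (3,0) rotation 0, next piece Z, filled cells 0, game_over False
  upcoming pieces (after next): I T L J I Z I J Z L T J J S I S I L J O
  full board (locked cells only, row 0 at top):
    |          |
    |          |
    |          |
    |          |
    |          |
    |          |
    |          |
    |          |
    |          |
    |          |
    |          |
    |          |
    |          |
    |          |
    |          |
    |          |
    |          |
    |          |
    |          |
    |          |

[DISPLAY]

     ┃█024-01┃          │          ┃ w
     ┃2024-01┃          │          ┃ c
     ┃2024-01┃          │          ┃ h
     ┃2024-01┃          │Score:    ┃ q
     ┃2024-01┃          │0         ┃] 
     ┃2024-01┃          │          ┃ w
     ┗━━━━━━━┃          │          ┃━━
             ┃          │          ┃5 
             ┃          │          ┃5 
             ┃          │          ┃5 
             ┃          │          ┃━━
             ┃          │          ┃  
             ┃          │          ┃  
             ┗━━━━━━━━━━━━━━━━━━━━━┛  
                                      
                                      
                                      
                                      
                                      
                                      


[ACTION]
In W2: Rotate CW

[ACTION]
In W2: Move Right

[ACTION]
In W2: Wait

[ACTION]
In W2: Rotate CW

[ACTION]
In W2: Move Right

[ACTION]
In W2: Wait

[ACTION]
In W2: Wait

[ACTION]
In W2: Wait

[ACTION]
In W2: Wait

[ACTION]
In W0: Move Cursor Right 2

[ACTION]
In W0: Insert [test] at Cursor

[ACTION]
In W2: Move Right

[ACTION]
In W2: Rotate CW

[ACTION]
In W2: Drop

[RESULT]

     ┃█024-01┃       ▒  │          ┃ w
     ┃2024-01┃       ▒  │          ┃ c
     ┃2024-01┃          │          ┃ h
     ┃2024-01┃          │Score:    ┃ q
     ┃2024-01┃          │0         ┃] 
     ┃2024-01┃          │          ┃ w
     ┗━━━━━━━┃          │          ┃━━
             ┃          │          ┃5 
             ┃          │          ┃5 
             ┃          │          ┃5 
             ┃          │          ┃━━
             ┃          │          ┃  
             ┃          │          ┃  
             ┗━━━━━━━━━━━━━━━━━━━━━┛  
                                      
                                      
                                      
                                      
                                      
                                      
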